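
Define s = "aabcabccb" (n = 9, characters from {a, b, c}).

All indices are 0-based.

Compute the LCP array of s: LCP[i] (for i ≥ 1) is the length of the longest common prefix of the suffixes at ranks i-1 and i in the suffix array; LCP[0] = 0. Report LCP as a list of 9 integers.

[0, 1, 3, 0, 1, 2, 0, 1, 1]

rank | idx | suffix
   0 |   0 | aabcabccb
   1 |   1 | abcabccb
   2 |   4 | abccb
   3 |   8 | b
   4 |   2 | bcabccb
   5 |   5 | bccb
   6 |   3 | cabccb
   7 |   7 | cb
   8 |   6 | ccb

SA = [0, 1, 4, 8, 2, 5, 3, 7, 6]
i: (SA[i-1],SA[i]) lcp shared
  1: (0,1) 1 'a'
  2: (1,4) 3 'abc'
  3: (4,8) 0 ''
  4: (8,2) 1 'b'
  5: (2,5) 2 'bc'
  6: (5,3) 0 ''
  7: (3,7) 1 'c'
  8: (7,6) 1 'c'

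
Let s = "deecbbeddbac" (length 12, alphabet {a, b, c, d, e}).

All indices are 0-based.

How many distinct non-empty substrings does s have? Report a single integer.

71

sorted suffixes:
  #0 SA[0]=10  'ac'
  #1 SA[1]=9  'bac'
  #2 SA[2]=4  'bbeddbac'
  #3 SA[3]=5  'beddbac'
  #4 SA[4]=11  'c'
  #5 SA[5]=3  'cbbeddbac'
  #6 SA[6]=8  'dbac'
  #7 SA[7]=7  'ddbac'
  #8 SA[8]=0  'deecbbeddbac'
  #9 SA[9]=2  'ecbbeddbac'
  #10 SA[10]=6  'eddbac'
  #11 SA[11]=1  'eecbbeddbac'

SA = [10, 9, 4, 5, 11, 3, 8, 7, 0, 2, 6, 1]
i: (SA[i-1],SA[i]) lcp shared
  1: (10,9) 0 ''
  2: (9,4) 1 'b'
  3: (4,5) 1 'b'
  4: (5,11) 0 ''
  5: (11,3) 1 'c'
  6: (3,8) 0 ''
  7: (8,7) 1 'd'
  8: (7,0) 1 'd'
  9: (0,2) 0 ''
  10: (2,6) 1 'e'
  11: (6,1) 1 'e'

n(n+1)/2 = 12·13/2 = 78
Σ LCP = 0 + 0 + 1 + 1 + 0 + 1 + 0 + 1 + 1 + 0 + 1 + 1 = 7
distinct = 78 − 7 = 71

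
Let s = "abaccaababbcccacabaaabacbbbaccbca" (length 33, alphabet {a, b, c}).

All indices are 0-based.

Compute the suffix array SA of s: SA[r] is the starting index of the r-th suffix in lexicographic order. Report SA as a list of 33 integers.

[32, 18, 5, 19, 16, 6, 20, 0, 8, 14, 22, 2, 27, 17, 7, 21, 1, 26, 25, 24, 9, 30, 10, 31, 4, 15, 13, 23, 29, 3, 12, 28, 11]

rank→(start, suffix):
  0 → (32, 'a')
  1 → (18, 'aaabacbbbaccbca')
  2 → (5, 'aababbcccacabaaabacbbbaccbca')
  3 → (19, 'aabacbbbaccbca')
  4 → (16, 'abaaabacbbbaccbca')
  5 → (6, 'ababbcccacabaaabacbbbaccbca')
  6 → (20, 'abacbbbaccbca')
  7 → (0, 'abaccaababbcccacabaaabacbbbaccbca')
  8 → (8, 'abbcccacabaaabacbbbaccbca')
  9 → (14, 'acabaaabacbbbaccbca')
  10 → (22, 'acbbbaccbca')
  11 → (2, 'accaababbcccacabaaabacbbbaccbca')
  12 → (27, 'accbca')
  13 → (17, 'baaabacbbbaccbca')
  14 → (7, 'babbcccacabaaabacbbbaccbca')
  15 → (21, 'bacbbbaccbca')
  16 → (1, 'baccaababbcccacabaaabacbbbaccbca')
  17 → (26, 'baccbca')
  18 → (25, 'bbaccbca')
  19 → (24, 'bbbaccbca')
  20 → (9, 'bbcccacabaaabacbbbaccbca')
  21 → (30, 'bca')
  22 → (10, 'bcccacabaaabacbbbaccbca')
  23 → (31, 'ca')
  24 → (4, 'caababbcccacabaaabacbbbaccbca')
  25 → (15, 'cabaaabacbbbaccbca')
  26 → (13, 'cacabaaabacbbbaccbca')
  27 → (23, 'cbbbaccbca')
  28 → (29, 'cbca')
  29 → (3, 'ccaababbcccacabaaabacbbbaccbca')
  30 → (12, 'ccacabaaabacbbbaccbca')
  31 → (28, 'ccbca')
  32 → (11, 'cccacabaaabacbbbaccbca')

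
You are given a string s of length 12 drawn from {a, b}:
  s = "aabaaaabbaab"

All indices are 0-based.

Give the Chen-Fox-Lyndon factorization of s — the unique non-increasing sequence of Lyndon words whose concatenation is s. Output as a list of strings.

["aab", "aaaabbaab"]

emit factor 1: 'aab' (i=0, period=3)
emit factor 2: 'aaaabbaab' (i=3, period=9)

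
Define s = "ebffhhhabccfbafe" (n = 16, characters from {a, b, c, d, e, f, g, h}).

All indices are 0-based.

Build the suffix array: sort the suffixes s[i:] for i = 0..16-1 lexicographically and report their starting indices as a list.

rank→(start, suffix):
  0 → (7, 'abccfbafe')
  1 → (13, 'afe')
  2 → (12, 'bafe')
  3 → (8, 'bccfbafe')
  4 → (1, 'bffhhhabccfbafe')
  5 → (9, 'ccfbafe')
  6 → (10, 'cfbafe')
  7 → (15, 'e')
  8 → (0, 'ebffhhhabccfbafe')
  9 → (11, 'fbafe')
  10 → (14, 'fe')
  11 → (2, 'ffhhhabccfbafe')
  12 → (3, 'fhhhabccfbafe')
  13 → (6, 'habccfbafe')
  14 → (5, 'hhabccfbafe')
  15 → (4, 'hhhabccfbafe')

[7, 13, 12, 8, 1, 9, 10, 15, 0, 11, 14, 2, 3, 6, 5, 4]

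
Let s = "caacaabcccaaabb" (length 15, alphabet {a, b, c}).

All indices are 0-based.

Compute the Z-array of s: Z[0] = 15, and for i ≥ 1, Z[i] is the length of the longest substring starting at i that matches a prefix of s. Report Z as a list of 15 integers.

Z[0]=15
i=1: fresh scan; Z[1]=0
i=2: fresh scan; Z[2]=0
i=3: fresh scan; Z[3]=3 scan→box=[3,6)
i=4: min(r-i=2, Z[1]=0)=0; Z[4]=0
i=5: min(r-i=1, Z[2]=0)=0; Z[5]=0
i=6: fresh scan; Z[6]=0
i=7: fresh scan; Z[7]=1 scan→box=[7,8)
i=8: fresh scan; Z[8]=1 scan→box=[8,9)
i=9: fresh scan; Z[9]=3 scan→box=[9,12)
i=10: min(r-i=2, Z[1]=0)=0; Z[10]=0
i=11: min(r-i=1, Z[2]=0)=0; Z[11]=0
i=12: fresh scan; Z[12]=0
i=13: fresh scan; Z[13]=0
i=14: fresh scan; Z[14]=0

[15, 0, 0, 3, 0, 0, 0, 1, 1, 3, 0, 0, 0, 0, 0]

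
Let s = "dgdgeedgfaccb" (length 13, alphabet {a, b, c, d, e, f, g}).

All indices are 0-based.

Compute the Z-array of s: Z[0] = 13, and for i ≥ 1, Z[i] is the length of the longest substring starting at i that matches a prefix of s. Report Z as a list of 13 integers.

Z[0]=13
i=1: i≥r, start 0; Z[1]=0
i=2: i≥r, start 0; Z[2]=2 scan→box=[2,4)
i=3: min(r-i=1, Z[1]=0)=0; Z[3]=0
i=4: i≥r, start 0; Z[4]=0
i=5: i≥r, start 0; Z[5]=0
i=6: i≥r, start 0; Z[6]=2 scan→box=[6,8)
i=7: min(r-i=1, Z[1]=0)=0; Z[7]=0
i=8: i≥r, start 0; Z[8]=0
i=9: i≥r, start 0; Z[9]=0
i=10: i≥r, start 0; Z[10]=0
i=11: i≥r, start 0; Z[11]=0
i=12: i≥r, start 0; Z[12]=0

[13, 0, 2, 0, 0, 0, 2, 0, 0, 0, 0, 0, 0]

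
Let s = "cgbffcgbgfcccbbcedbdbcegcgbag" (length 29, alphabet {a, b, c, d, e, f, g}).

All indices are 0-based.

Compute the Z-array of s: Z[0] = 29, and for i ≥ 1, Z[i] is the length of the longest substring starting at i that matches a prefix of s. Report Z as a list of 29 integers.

[29, 0, 0, 0, 0, 3, 0, 0, 0, 0, 1, 1, 1, 0, 0, 1, 0, 0, 0, 0, 0, 1, 0, 0, 3, 0, 0, 0, 0]

Z[0]=29
i=1: fresh scan; Z[1]=0
i=2: fresh scan; Z[2]=0
i=3: fresh scan; Z[3]=0
i=4: fresh scan; Z[4]=0
i=5: fresh scan; Z[5]=3 extend→box=[5,8)
i=6: min(r-i=2, Z[1]=0)=0; Z[6]=0
i=7: min(r-i=1, Z[2]=0)=0; Z[7]=0
i=8: fresh scan; Z[8]=0
i=9: fresh scan; Z[9]=0
i=10: fresh scan; Z[10]=1 extend→box=[10,11)
i=11: fresh scan; Z[11]=1 extend→box=[11,12)
i=12: fresh scan; Z[12]=1 extend→box=[12,13)
i=13: fresh scan; Z[13]=0
i=14: fresh scan; Z[14]=0
i=15: fresh scan; Z[15]=1 extend→box=[15,16)
i=16: fresh scan; Z[16]=0
i=17: fresh scan; Z[17]=0
i=18: fresh scan; Z[18]=0
i=19: fresh scan; Z[19]=0
i=20: fresh scan; Z[20]=0
i=21: fresh scan; Z[21]=1 extend→box=[21,22)
i=22: fresh scan; Z[22]=0
i=23: fresh scan; Z[23]=0
i=24: fresh scan; Z[24]=3 extend→box=[24,27)
i=25: min(r-i=2, Z[1]=0)=0; Z[25]=0
i=26: min(r-i=1, Z[2]=0)=0; Z[26]=0
i=27: fresh scan; Z[27]=0
i=28: fresh scan; Z[28]=0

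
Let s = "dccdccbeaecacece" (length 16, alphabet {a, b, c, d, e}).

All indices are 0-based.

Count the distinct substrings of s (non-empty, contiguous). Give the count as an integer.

120

sorted suffixes:
  #0 SA[0]=11  'acece'
  #1 SA[1]=8  'aecacece'
  #2 SA[2]=6  'beaecacece'
  #3 SA[3]=10  'cacece'
  #4 SA[4]=5  'cbeaecacece'
  #5 SA[5]=4  'ccbeaecacece'
  #6 SA[6]=1  'ccdccbeaecacece'
  #7 SA[7]=2  'cdccbeaecacece'
  #8 SA[8]=14  'ce'
  #9 SA[9]=12  'cece'
  #10 SA[10]=3  'dccbeaecacece'
  #11 SA[11]=0  'dccdccbeaecacece'
  #12 SA[12]=15  'e'
  #13 SA[13]=7  'eaecacece'
  #14 SA[14]=9  'ecacece'
  #15 SA[15]=13  'ece'

SA = [11, 8, 6, 10, 5, 4, 1, 2, 14, 12, 3, 0, 15, 7, 9, 13]
i: (SA[i-1],SA[i]) lcp shared
  1: (11,8) 1 'a'
  2: (8,6) 0 ''
  3: (6,10) 0 ''
  4: (10,5) 1 'c'
  5: (5,4) 1 'c'
  6: (4,1) 2 'cc'
  7: (1,2) 1 'c'
  8: (2,14) 1 'c'
  9: (14,12) 2 'ce'
  10: (12,3) 0 ''
  11: (3,0) 3 'dcc'
  12: (0,15) 0 ''
  13: (15,7) 1 'e'
  14: (7,9) 1 'e'
  15: (9,13) 2 'ec'

n(n+1)/2 = 16·17/2 = 136
Σ LCP = 0 + 1 + 0 + 0 + 1 + 1 + 2 + 1 + 1 + 2 + 0 + 3 + 0 + 1 + 1 + 2 = 16
distinct = 136 − 16 = 120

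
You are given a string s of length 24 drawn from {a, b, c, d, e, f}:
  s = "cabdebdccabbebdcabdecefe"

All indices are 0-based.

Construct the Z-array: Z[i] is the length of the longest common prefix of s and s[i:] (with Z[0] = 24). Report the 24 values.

[24, 0, 0, 0, 0, 0, 0, 1, 3, 0, 0, 0, 0, 0, 0, 5, 0, 0, 0, 0, 1, 0, 0, 0]

Z[0]=24
i=1: i≥r, start 0; Z[1]=0
i=2: i≥r, start 0; Z[2]=0
i=3: i≥r, start 0; Z[3]=0
i=4: i≥r, start 0; Z[4]=0
i=5: i≥r, start 0; Z[5]=0
i=6: i≥r, start 0; Z[6]=0
i=7: i≥r, start 0; Z[7]=1 grow→box=[7,8)
i=8: i≥r, start 0; Z[8]=3 grow→box=[8,11)
i=9: min(r-i=2, Z[1]=0)=0; Z[9]=0
i=10: min(r-i=1, Z[2]=0)=0; Z[10]=0
i=11: i≥r, start 0; Z[11]=0
i=12: i≥r, start 0; Z[12]=0
i=13: i≥r, start 0; Z[13]=0
i=14: i≥r, start 0; Z[14]=0
i=15: i≥r, start 0; Z[15]=5 grow→box=[15,20)
i=16: min(r-i=4, Z[1]=0)=0; Z[16]=0
i=17: min(r-i=3, Z[2]=0)=0; Z[17]=0
i=18: min(r-i=2, Z[3]=0)=0; Z[18]=0
i=19: min(r-i=1, Z[4]=0)=0; Z[19]=0
i=20: i≥r, start 0; Z[20]=1 grow→box=[20,21)
i=21: i≥r, start 0; Z[21]=0
i=22: i≥r, start 0; Z[22]=0
i=23: i≥r, start 0; Z[23]=0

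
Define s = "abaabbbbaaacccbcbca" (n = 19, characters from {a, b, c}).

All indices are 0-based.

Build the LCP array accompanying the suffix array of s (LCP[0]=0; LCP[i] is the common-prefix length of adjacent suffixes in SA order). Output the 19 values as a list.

[0, 1, 2, 2, 1, 2, 1, 0, 3, 1, 2, 3, 1, 2, 0, 1, 3, 1, 2]

sorted suffixes:
  #0 SA[0]=18  'a'
  #1 SA[1]=8  'aaacccbcbca'
  #2 SA[2]=2  'aabbbbaaacccbcbca'
  #3 SA[3]=9  'aacccbcbca'
  #4 SA[4]=0  'abaabbbbaaacccbcbca'
  #5 SA[5]=3  'abbbbaaacccbcbca'
  #6 SA[6]=10  'acccbcbca'
  #7 SA[7]=7  'baaacccbcbca'
  #8 SA[8]=1  'baabbbbaaacccbcbca'
  #9 SA[9]=6  'bbaaacccbcbca'
  #10 SA[10]=5  'bbbaaacccbcbca'
  #11 SA[11]=4  'bbbbaaacccbcbca'
  #12 SA[12]=16  'bca'
  #13 SA[13]=14  'bcbca'
  #14 SA[14]=17  'ca'
  #15 SA[15]=15  'cbca'
  #16 SA[16]=13  'cbcbca'
  #17 SA[17]=12  'ccbcbca'
  #18 SA[18]=11  'cccbcbca'

SA = [18, 8, 2, 9, 0, 3, 10, 7, 1, 6, 5, 4, 16, 14, 17, 15, 13, 12, 11]
i: (SA[i-1],SA[i]) lcp shared
  1: (18,8) 1 'a'
  2: (8,2) 2 'aa'
  3: (2,9) 2 'aa'
  4: (9,0) 1 'a'
  5: (0,3) 2 'ab'
  6: (3,10) 1 'a'
  7: (10,7) 0 ''
  8: (7,1) 3 'baa'
  9: (1,6) 1 'b'
  10: (6,5) 2 'bb'
  11: (5,4) 3 'bbb'
  12: (4,16) 1 'b'
  13: (16,14) 2 'bc'
  14: (14,17) 0 ''
  15: (17,15) 1 'c'
  16: (15,13) 3 'cbc'
  17: (13,12) 1 'c'
  18: (12,11) 2 'cc'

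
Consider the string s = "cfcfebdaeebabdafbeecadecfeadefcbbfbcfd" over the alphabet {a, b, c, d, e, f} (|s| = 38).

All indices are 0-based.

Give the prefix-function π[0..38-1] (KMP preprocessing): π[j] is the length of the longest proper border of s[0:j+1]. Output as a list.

π[0] = 0
j=1 s[j]='f': π[1]=0 (border '')
j=2 s[j]='c': π[2]=1 (border 'c')
j=3 s[j]='f': π[3]=2 (border 'cf')
j=4 s[j]='e': k: 2→0; π[4]=0 (border '')
j=5 s[j]='b': π[5]=0 (border '')
j=6 s[j]='d': π[6]=0 (border '')
j=7 s[j]='a': π[7]=0 (border '')
j=8 s[j]='e': π[8]=0 (border '')
j=9 s[j]='e': π[9]=0 (border '')
j=10 s[j]='b': π[10]=0 (border '')
j=11 s[j]='a': π[11]=0 (border '')
j=12 s[j]='b': π[12]=0 (border '')
j=13 s[j]='d': π[13]=0 (border '')
j=14 s[j]='a': π[14]=0 (border '')
j=15 s[j]='f': π[15]=0 (border '')
j=16 s[j]='b': π[16]=0 (border '')
j=17 s[j]='e': π[17]=0 (border '')
j=18 s[j]='e': π[18]=0 (border '')
j=19 s[j]='c': π[19]=1 (border 'c')
j=20 s[j]='a': k: 1→0; π[20]=0 (border '')
j=21 s[j]='d': π[21]=0 (border '')
j=22 s[j]='e': π[22]=0 (border '')
j=23 s[j]='c': π[23]=1 (border 'c')
j=24 s[j]='f': π[24]=2 (border 'cf')
j=25 s[j]='e': k: 2→0; π[25]=0 (border '')
j=26 s[j]='a': π[26]=0 (border '')
j=27 s[j]='d': π[27]=0 (border '')
j=28 s[j]='e': π[28]=0 (border '')
j=29 s[j]='f': π[29]=0 (border '')
j=30 s[j]='c': π[30]=1 (border 'c')
j=31 s[j]='b': k: 1→0; π[31]=0 (border '')
j=32 s[j]='b': π[32]=0 (border '')
j=33 s[j]='f': π[33]=0 (border '')
j=34 s[j]='b': π[34]=0 (border '')
j=35 s[j]='c': π[35]=1 (border 'c')
j=36 s[j]='f': π[36]=2 (border 'cf')
j=37 s[j]='d': k: 2→0; π[37]=0 (border '')

[0, 0, 1, 2, 0, 0, 0, 0, 0, 0, 0, 0, 0, 0, 0, 0, 0, 0, 0, 1, 0, 0, 0, 1, 2, 0, 0, 0, 0, 0, 1, 0, 0, 0, 0, 1, 2, 0]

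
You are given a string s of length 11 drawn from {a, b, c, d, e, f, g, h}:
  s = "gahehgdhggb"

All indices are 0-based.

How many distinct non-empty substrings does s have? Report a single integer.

rank→(start, suffix):
  0 → (1, 'ahehgdhggb')
  1 → (10, 'b')
  2 → (6, 'dhggb')
  3 → (3, 'ehgdhggb')
  4 → (0, 'gahehgdhggb')
  5 → (9, 'gb')
  6 → (5, 'gdhggb')
  7 → (8, 'ggb')
  8 → (2, 'hehgdhggb')
  9 → (4, 'hgdhggb')
  10 → (7, 'hggb')

SA = [1, 10, 6, 3, 0, 9, 5, 8, 2, 4, 7]
[i] adj suffixes → lcp
  [1] 1/10 → 0 ('')
  [2] 10/6 → 0 ('')
  [3] 6/3 → 0 ('')
  [4] 3/0 → 0 ('')
  [5] 0/9 → 1 ('g')
  [6] 9/5 → 1 ('g')
  [7] 5/8 → 1 ('g')
  [8] 8/2 → 0 ('')
  [9] 2/4 → 1 ('h')
  [10] 4/7 → 2 ('hg')

n(n+1)/2 = 11·12/2 = 66
Σ LCP = 0 + 0 + 0 + 0 + 0 + 1 + 1 + 1 + 0 + 1 + 2 = 6
distinct = 66 − 6 = 60

60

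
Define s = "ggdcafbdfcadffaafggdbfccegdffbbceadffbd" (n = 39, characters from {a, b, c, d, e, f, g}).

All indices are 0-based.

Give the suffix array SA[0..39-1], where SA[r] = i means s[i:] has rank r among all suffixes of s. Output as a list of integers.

rank | idx | suffix
   0 |  14 | aafggdbfccegdffbbceadffbd
   1 |  10 | adffaafggdbfccegdffbbceadffbd
   2 |  33 | adffbd
   3 |   4 | afbdfcadffaafggdbfccegdffbbceadffbd
   4 |  15 | afggdbfccegdffbbceadffbd
   5 |  29 | bbceadffbd
   6 |  30 | bceadffbd
   7 |  37 | bd
   8 |   6 | bdfcadffaafggdbfccegdffbbceadffbd
   9 |  20 | bfccegdffbbceadffbd
  10 |   9 | cadffaafggdbfccegdffbbceadffbd
  11 |   3 | cafbdfcadffaafggdbfccegdffbbceadffbd
  12 |  22 | ccegdffbbceadffbd
  13 |  31 | ceadffbd
  14 |  23 | cegdffbbceadffbd
  15 |  38 | d
  16 |  19 | dbfccegdffbbceadffbd
  17 |   2 | dcafbdfcadffaafggdbfccegdffbbceadffbd
  18 |   7 | dfcadffaafggdbfccegdffbbceadffbd
  19 |  11 | dffaafggdbfccegdffbbceadffbd
  20 |  26 | dffbbceadffbd
  21 |  34 | dffbd
  22 |  32 | eadffbd
  23 |  24 | egdffbbceadffbd
  24 |  13 | faafggdbfccegdffbbceadffbd
  25 |  28 | fbbceadffbd
  26 |  36 | fbd
  27 |   5 | fbdfcadffaafggdbfccegdffbbceadffbd
  28 |   8 | fcadffaafggdbfccegdffbbceadffbd
  29 |  21 | fccegdffbbceadffbd
  30 |  12 | ffaafggdbfccegdffbbceadffbd
  31 |  27 | ffbbceadffbd
  32 |  35 | ffbd
  33 |  16 | fggdbfccegdffbbceadffbd
  34 |  18 | gdbfccegdffbbceadffbd
  35 |   1 | gdcafbdfcadffaafggdbfccegdffbbceadffbd
  36 |  25 | gdffbbceadffbd
  37 |  17 | ggdbfccegdffbbceadffbd
  38 |   0 | ggdcafbdfcadffaafggdbfccegdffbbceadffbd

[14, 10, 33, 4, 15, 29, 30, 37, 6, 20, 9, 3, 22, 31, 23, 38, 19, 2, 7, 11, 26, 34, 32, 24, 13, 28, 36, 5, 8, 21, 12, 27, 35, 16, 18, 1, 25, 17, 0]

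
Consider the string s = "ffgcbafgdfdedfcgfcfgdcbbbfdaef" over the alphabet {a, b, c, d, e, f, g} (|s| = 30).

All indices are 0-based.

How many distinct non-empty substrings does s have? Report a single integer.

433

rank→(start, suffix):
  0 → (27, 'aef')
  1 → (5, 'afgdfdedfcgfcfgdcbbbfdaef')
  2 → (4, 'bafgdfdedfcgfcfgdcbbbfdaef')
  3 → (22, 'bbbfdaef')
  4 → (23, 'bbfdaef')
  5 → (24, 'bfdaef')
  6 → (3, 'cbafgdfdedfcgfcfgdcbbbfdaef')
  7 → (21, 'cbbbfdaef')
  8 → (17, 'cfgdcbbbfdaef')
  9 → (14, 'cgfcfgdcbbbfdaef')
  10 → (26, 'daef')
  11 → (20, 'dcbbbfdaef')
  12 → (10, 'dedfcgfcfgdcbbbfdaef')
  13 → (12, 'dfcgfcfgdcbbbfdaef')
  14 → (8, 'dfdedfcgfcfgdcbbbfdaef')
  15 → (11, 'edfcgfcfgdcbbbfdaef')
  16 → (28, 'ef')
  17 → (29, 'f')
  18 → (16, 'fcfgdcbbbfdaef')
  19 → (13, 'fcgfcfgdcbbbfdaef')
  20 → (25, 'fdaef')
  21 → (9, 'fdedfcgfcfgdcbbbfdaef')
  22 → (0, 'ffgcbafgdfdedfcgfcfgdcbbbfdaef')
  23 → (1, 'fgcbafgdfdedfcgfcfgdcbbbfdaef')
  24 → (18, 'fgdcbbbfdaef')
  25 → (6, 'fgdfdedfcgfcfgdcbbbfdaef')
  26 → (2, 'gcbafgdfdedfcgfcfgdcbbbfdaef')
  27 → (19, 'gdcbbbfdaef')
  28 → (7, 'gdfdedfcgfcfgdcbbbfdaef')
  29 → (15, 'gfcfgdcbbbfdaef')

SA = [27, 5, 4, 22, 23, 24, 3, 21, 17, 14, 26, 20, 10, 12, 8, 11, 28, 29, 16, 13, 25, 9, 0, 1, 18, 6, 2, 19, 7, 15]
[i] adj suffixes → lcp
  [1] 27/5 → 1 ('a')
  [2] 5/4 → 0 ('')
  [3] 4/22 → 1 ('b')
  [4] 22/23 → 2 ('bb')
  [5] 23/24 → 1 ('b')
  [6] 24/3 → 0 ('')
  [7] 3/21 → 2 ('cb')
  [8] 21/17 → 1 ('c')
  [9] 17/14 → 1 ('c')
  [10] 14/26 → 0 ('')
  [11] 26/20 → 1 ('d')
  [12] 20/10 → 1 ('d')
  [13] 10/12 → 1 ('d')
  [14] 12/8 → 2 ('df')
  [15] 8/11 → 0 ('')
  [16] 11/28 → 1 ('e')
  [17] 28/29 → 0 ('')
  [18] 29/16 → 1 ('f')
  [19] 16/13 → 2 ('fc')
  [20] 13/25 → 1 ('f')
  [21] 25/9 → 2 ('fd')
  [22] 9/0 → 1 ('f')
  [23] 0/1 → 1 ('f')
  [24] 1/18 → 2 ('fg')
  [25] 18/6 → 3 ('fgd')
  [26] 6/2 → 0 ('')
  [27] 2/19 → 1 ('g')
  [28] 19/7 → 2 ('gd')
  [29] 7/15 → 1 ('g')

n(n+1)/2 = 30·31/2 = 465
Σ LCP = 0 + 1 + 0 + 1 + 2 + 1 + 0 + 2 + 1 + 1 + 0 + 1 + 1 + 1 + 2 + 0 + 1 + 0 + 1 + 2 + 1 + 2 + 1 + 1 + 2 + 3 + 0 + 1 + 2 + 1 = 32
distinct = 465 − 32 = 433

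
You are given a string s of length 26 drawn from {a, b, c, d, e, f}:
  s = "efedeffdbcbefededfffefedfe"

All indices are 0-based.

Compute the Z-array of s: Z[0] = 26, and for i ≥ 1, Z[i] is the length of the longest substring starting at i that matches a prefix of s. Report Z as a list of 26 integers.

[26, 0, 1, 0, 2, 0, 0, 0, 0, 0, 0, 5, 0, 1, 0, 1, 0, 0, 0, 0, 4, 0, 1, 0, 0, 1]

Z[0]=26
i=1: fresh scan; Z[1]=0
i=2: fresh scan; Z[2]=1 grow→box=[2,3)
i=3: fresh scan; Z[3]=0
i=4: fresh scan; Z[4]=2 grow→box=[4,6)
i=5: min(r-i=1, Z[1]=0)=0; Z[5]=0
i=6: fresh scan; Z[6]=0
i=7: fresh scan; Z[7]=0
i=8: fresh scan; Z[8]=0
i=9: fresh scan; Z[9]=0
i=10: fresh scan; Z[10]=0
i=11: fresh scan; Z[11]=5 grow→box=[11,16)
i=12: min(r-i=4, Z[1]=0)=0; Z[12]=0
i=13: min(r-i=3, Z[2]=1)=1; Z[13]=1
i=14: min(r-i=2, Z[3]=0)=0; Z[14]=0
i=15: min(r-i=1, Z[4]=2)=1; Z[15]=1
i=16: fresh scan; Z[16]=0
i=17: fresh scan; Z[17]=0
i=18: fresh scan; Z[18]=0
i=19: fresh scan; Z[19]=0
i=20: fresh scan; Z[20]=4 grow→box=[20,24)
i=21: min(r-i=3, Z[1]=0)=0; Z[21]=0
i=22: min(r-i=2, Z[2]=1)=1; Z[22]=1
i=23: min(r-i=1, Z[3]=0)=0; Z[23]=0
i=24: fresh scan; Z[24]=0
i=25: fresh scan; Z[25]=1 grow→box=[25,26)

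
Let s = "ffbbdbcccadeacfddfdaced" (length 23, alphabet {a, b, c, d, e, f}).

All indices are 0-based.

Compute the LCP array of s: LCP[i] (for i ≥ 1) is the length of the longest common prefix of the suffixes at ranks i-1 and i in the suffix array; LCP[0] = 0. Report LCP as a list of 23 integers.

[0, 2, 1, 0, 1, 1, 0, 1, 2, 1, 1, 0, 1, 1, 1, 1, 1, 0, 1, 0, 1, 2, 1]

rank | idx | suffix
   0 |  19 | aced
   1 |  12 | acfddfdaced
   2 |   9 | adeacfddfdaced
   3 |   2 | bbdbcccadeacfddfdaced
   4 |   5 | bcccadeacfddfdaced
   5 |   3 | bdbcccadeacfddfdaced
   6 |   8 | cadeacfddfdaced
   7 |   7 | ccadeacfddfdaced
   8 |   6 | cccadeacfddfdaced
   9 |  20 | ced
  10 |  13 | cfddfdaced
  11 |  22 | d
  12 |  18 | daced
  13 |   4 | dbcccadeacfddfdaced
  14 |  15 | ddfdaced
  15 |  10 | deacfddfdaced
  16 |  16 | dfdaced
  17 |  11 | eacfddfdaced
  18 |  21 | ed
  19 |   1 | fbbdbcccadeacfddfdaced
  20 |  17 | fdaced
  21 |  14 | fddfdaced
  22 |   0 | ffbbdbcccadeacfddfdaced

SA = [19, 12, 9, 2, 5, 3, 8, 7, 6, 20, 13, 22, 18, 4, 15, 10, 16, 11, 21, 1, 17, 14, 0]
rank  pair      lcp
   1  s[19:],s[12:]  2  'ac'
   2  s[12:],s[9:]  1  'a'
   3  s[9:],s[2:]  0  ''
   4  s[2:],s[5:]  1  'b'
   5  s[5:],s[3:]  1  'b'
   6  s[3:],s[8:]  0  ''
   7  s[8:],s[7:]  1  'c'
   8  s[7:],s[6:]  2  'cc'
   9  s[6:],s[20:]  1  'c'
  10  s[20:],s[13:]  1  'c'
  11  s[13:],s[22:]  0  ''
  12  s[22:],s[18:]  1  'd'
  13  s[18:],s[4:]  1  'd'
  14  s[4:],s[15:]  1  'd'
  15  s[15:],s[10:]  1  'd'
  16  s[10:],s[16:]  1  'd'
  17  s[16:],s[11:]  0  ''
  18  s[11:],s[21:]  1  'e'
  19  s[21:],s[1:]  0  ''
  20  s[1:],s[17:]  1  'f'
  21  s[17:],s[14:]  2  'fd'
  22  s[14:],s[0:]  1  'f'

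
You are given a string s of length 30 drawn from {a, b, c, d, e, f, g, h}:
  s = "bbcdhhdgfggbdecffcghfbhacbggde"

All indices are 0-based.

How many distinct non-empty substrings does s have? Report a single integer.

441

rank→(start, suffix):
  0 → (23, 'acbggde')
  1 → (0, 'bbcdhhdgfggbdecffcghfbhacbggde')
  2 → (1, 'bcdhhdgfggbdecffcghfbhacbggde')
  3 → (11, 'bdecffcghfbhacbggde')
  4 → (25, 'bggde')
  5 → (21, 'bhacbggde')
  6 → (24, 'cbggde')
  7 → (2, 'cdhhdgfggbdecffcghfbhacbggde')
  8 → (14, 'cffcghfbhacbggde')
  9 → (17, 'cghfbhacbggde')
  10 → (28, 'de')
  11 → (12, 'decffcghfbhacbggde')
  12 → (6, 'dgfggbdecffcghfbhacbggde')
  13 → (3, 'dhhdgfggbdecffcghfbhacbggde')
  14 → (29, 'e')
  15 → (13, 'ecffcghfbhacbggde')
  16 → (20, 'fbhacbggde')
  17 → (16, 'fcghfbhacbggde')
  18 → (15, 'ffcghfbhacbggde')
  19 → (8, 'fggbdecffcghfbhacbggde')
  20 → (10, 'gbdecffcghfbhacbggde')
  21 → (27, 'gde')
  22 → (7, 'gfggbdecffcghfbhacbggde')
  23 → (9, 'ggbdecffcghfbhacbggde')
  24 → (26, 'ggde')
  25 → (18, 'ghfbhacbggde')
  26 → (22, 'hacbggde')
  27 → (5, 'hdgfggbdecffcghfbhacbggde')
  28 → (19, 'hfbhacbggde')
  29 → (4, 'hhdgfggbdecffcghfbhacbggde')

SA = [23, 0, 1, 11, 25, 21, 24, 2, 14, 17, 28, 12, 6, 3, 29, 13, 20, 16, 15, 8, 10, 27, 7, 9, 26, 18, 22, 5, 19, 4]
rank  pair      lcp
   1  s[23:],s[0:]  0  ''
   2  s[0:],s[1:]  1  'b'
   3  s[1:],s[11:]  1  'b'
   4  s[11:],s[25:]  1  'b'
   5  s[25:],s[21:]  1  'b'
   6  s[21:],s[24:]  0  ''
   7  s[24:],s[2:]  1  'c'
   8  s[2:],s[14:]  1  'c'
   9  s[14:],s[17:]  1  'c'
  10  s[17:],s[28:]  0  ''
  11  s[28:],s[12:]  2  'de'
  12  s[12:],s[6:]  1  'd'
  13  s[6:],s[3:]  1  'd'
  14  s[3:],s[29:]  0  ''
  15  s[29:],s[13:]  1  'e'
  16  s[13:],s[20:]  0  ''
  17  s[20:],s[16:]  1  'f'
  18  s[16:],s[15:]  1  'f'
  19  s[15:],s[8:]  1  'f'
  20  s[8:],s[10:]  0  ''
  21  s[10:],s[27:]  1  'g'
  22  s[27:],s[7:]  1  'g'
  23  s[7:],s[9:]  1  'g'
  24  s[9:],s[26:]  2  'gg'
  25  s[26:],s[18:]  1  'g'
  26  s[18:],s[22:]  0  ''
  27  s[22:],s[5:]  1  'h'
  28  s[5:],s[19:]  1  'h'
  29  s[19:],s[4:]  1  'h'

n(n+1)/2 = 30·31/2 = 465
Σ LCP = 0 + 0 + 1 + 1 + 1 + 1 + 0 + 1 + 1 + 1 + 0 + 2 + 1 + 1 + 0 + 1 + 0 + 1 + 1 + 1 + 0 + 1 + 1 + 1 + 2 + 1 + 0 + 1 + 1 + 1 = 24
distinct = 465 − 24 = 441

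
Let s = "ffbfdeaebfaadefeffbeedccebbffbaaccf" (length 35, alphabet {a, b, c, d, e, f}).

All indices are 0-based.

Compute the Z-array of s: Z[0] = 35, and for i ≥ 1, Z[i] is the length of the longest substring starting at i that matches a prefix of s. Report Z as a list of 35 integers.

[35, 1, 0, 1, 0, 0, 0, 0, 0, 1, 0, 0, 0, 0, 1, 0, 3, 1, 0, 0, 0, 0, 0, 0, 0, 0, 0, 3, 1, 0, 0, 0, 0, 0, 1]

Z[0]=35
i=1: i≥r, start 0; Z[1]=1 grow→box=[1,2)
i=2: i≥r, start 0; Z[2]=0
i=3: i≥r, start 0; Z[3]=1 grow→box=[3,4)
i=4: i≥r, start 0; Z[4]=0
i=5: i≥r, start 0; Z[5]=0
i=6: i≥r, start 0; Z[6]=0
i=7: i≥r, start 0; Z[7]=0
i=8: i≥r, start 0; Z[8]=0
i=9: i≥r, start 0; Z[9]=1 grow→box=[9,10)
i=10: i≥r, start 0; Z[10]=0
i=11: i≥r, start 0; Z[11]=0
i=12: i≥r, start 0; Z[12]=0
i=13: i≥r, start 0; Z[13]=0
i=14: i≥r, start 0; Z[14]=1 grow→box=[14,15)
i=15: i≥r, start 0; Z[15]=0
i=16: i≥r, start 0; Z[16]=3 grow→box=[16,19)
i=17: min(r-i=2, Z[1]=1)=1; Z[17]=1
i=18: min(r-i=1, Z[2]=0)=0; Z[18]=0
i=19: i≥r, start 0; Z[19]=0
i=20: i≥r, start 0; Z[20]=0
i=21: i≥r, start 0; Z[21]=0
i=22: i≥r, start 0; Z[22]=0
i=23: i≥r, start 0; Z[23]=0
i=24: i≥r, start 0; Z[24]=0
i=25: i≥r, start 0; Z[25]=0
i=26: i≥r, start 0; Z[26]=0
i=27: i≥r, start 0; Z[27]=3 grow→box=[27,30)
i=28: min(r-i=2, Z[1]=1)=1; Z[28]=1
i=29: min(r-i=1, Z[2]=0)=0; Z[29]=0
i=30: i≥r, start 0; Z[30]=0
i=31: i≥r, start 0; Z[31]=0
i=32: i≥r, start 0; Z[32]=0
i=33: i≥r, start 0; Z[33]=0
i=34: i≥r, start 0; Z[34]=1 grow→box=[34,35)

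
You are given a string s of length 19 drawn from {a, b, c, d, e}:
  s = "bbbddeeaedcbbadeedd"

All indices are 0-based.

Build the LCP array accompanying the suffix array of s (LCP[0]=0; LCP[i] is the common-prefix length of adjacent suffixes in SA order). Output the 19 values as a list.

rank | idx | suffix
   0 |  13 | adeedd
   1 |   7 | aedcbbadeedd
   2 |  12 | badeedd
   3 |  11 | bbadeedd
   4 |   0 | bbbddeeaedcbbadeedd
   5 |   1 | bbddeeaedcbbadeedd
   6 |   2 | bddeeaedcbbadeedd
   7 |  10 | cbbadeedd
   8 |  18 | d
   9 |   9 | dcbbadeedd
  10 |  17 | dd
  11 |   3 | ddeeaedcbbadeedd
  12 |   4 | deeaedcbbadeedd
  13 |  14 | deedd
  14 |   6 | eaedcbbadeedd
  15 |   8 | edcbbadeedd
  16 |  16 | edd
  17 |   5 | eeaedcbbadeedd
  18 |  15 | eedd

SA = [13, 7, 12, 11, 0, 1, 2, 10, 18, 9, 17, 3, 4, 14, 6, 8, 16, 5, 15]
[i] adj suffixes → lcp
  [1] 13/7 → 1 ('a')
  [2] 7/12 → 0 ('')
  [3] 12/11 → 1 ('b')
  [4] 11/0 → 2 ('bb')
  [5] 0/1 → 2 ('bb')
  [6] 1/2 → 1 ('b')
  [7] 2/10 → 0 ('')
  [8] 10/18 → 0 ('')
  [9] 18/9 → 1 ('d')
  [10] 9/17 → 1 ('d')
  [11] 17/3 → 2 ('dd')
  [12] 3/4 → 1 ('d')
  [13] 4/14 → 3 ('dee')
  [14] 14/6 → 0 ('')
  [15] 6/8 → 1 ('e')
  [16] 8/16 → 2 ('ed')
  [17] 16/5 → 1 ('e')
  [18] 5/15 → 2 ('ee')

[0, 1, 0, 1, 2, 2, 1, 0, 0, 1, 1, 2, 1, 3, 0, 1, 2, 1, 2]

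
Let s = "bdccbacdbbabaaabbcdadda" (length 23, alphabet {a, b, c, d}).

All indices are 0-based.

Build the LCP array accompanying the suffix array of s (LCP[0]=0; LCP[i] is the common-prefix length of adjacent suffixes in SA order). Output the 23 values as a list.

rank | idx | suffix
   0 |  22 | a
   1 |  12 | aaabbcdadda
   2 |  13 | aabbcdadda
   3 |  10 | abaaabbcdadda
   4 |  14 | abbcdadda
   5 |   5 | acdbbabaaabbcdadda
   6 |  19 | adda
   7 |  11 | baaabbcdadda
   8 |   9 | babaaabbcdadda
   9 |   4 | bacdbbabaaabbcdadda
  10 |   8 | bbabaaabbcdadda
  11 |  15 | bbcdadda
  12 |  16 | bcdadda
  13 |   0 | bdccbacdbbabaaabbcdadda
  14 |   3 | cbacdbbabaaabbcdadda
  15 |   2 | ccbacdbbabaaabbcdadda
  16 |  17 | cdadda
  17 |   6 | cdbbabaaabbcdadda
  18 |  21 | da
  19 |  18 | dadda
  20 |   7 | dbbabaaabbcdadda
  21 |   1 | dccbacdbbabaaabbcdadda
  22 |  20 | dda

SA = [22, 12, 13, 10, 14, 5, 19, 11, 9, 4, 8, 15, 16, 0, 3, 2, 17, 6, 21, 18, 7, 1, 20]
rank  pair      lcp
   1  s[22:],s[12:]  1  'a'
   2  s[12:],s[13:]  2  'aa'
   3  s[13:],s[10:]  1  'a'
   4  s[10:],s[14:]  2  'ab'
   5  s[14:],s[5:]  1  'a'
   6  s[5:],s[19:]  1  'a'
   7  s[19:],s[11:]  0  ''
   8  s[11:],s[9:]  2  'ba'
   9  s[9:],s[4:]  2  'ba'
  10  s[4:],s[8:]  1  'b'
  11  s[8:],s[15:]  2  'bb'
  12  s[15:],s[16:]  1  'b'
  13  s[16:],s[0:]  1  'b'
  14  s[0:],s[3:]  0  ''
  15  s[3:],s[2:]  1  'c'
  16  s[2:],s[17:]  1  'c'
  17  s[17:],s[6:]  2  'cd'
  18  s[6:],s[21:]  0  ''
  19  s[21:],s[18:]  2  'da'
  20  s[18:],s[7:]  1  'd'
  21  s[7:],s[1:]  1  'd'
  22  s[1:],s[20:]  1  'd'

[0, 1, 2, 1, 2, 1, 1, 0, 2, 2, 1, 2, 1, 1, 0, 1, 1, 2, 0, 2, 1, 1, 1]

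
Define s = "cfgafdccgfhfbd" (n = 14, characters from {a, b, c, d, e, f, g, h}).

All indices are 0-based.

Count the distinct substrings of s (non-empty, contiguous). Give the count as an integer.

sorted suffixes:
  #0 SA[0]=3  'afdccgfhfbd'
  #1 SA[1]=12  'bd'
  #2 SA[2]=6  'ccgfhfbd'
  #3 SA[3]=0  'cfgafdccgfhfbd'
  #4 SA[4]=7  'cgfhfbd'
  #5 SA[5]=13  'd'
  #6 SA[6]=5  'dccgfhfbd'
  #7 SA[7]=11  'fbd'
  #8 SA[8]=4  'fdccgfhfbd'
  #9 SA[9]=1  'fgafdccgfhfbd'
  #10 SA[10]=9  'fhfbd'
  #11 SA[11]=2  'gafdccgfhfbd'
  #12 SA[12]=8  'gfhfbd'
  #13 SA[13]=10  'hfbd'

SA = [3, 12, 6, 0, 7, 13, 5, 11, 4, 1, 9, 2, 8, 10]
[i] adj suffixes → lcp
  [1] 3/12 → 0 ('')
  [2] 12/6 → 0 ('')
  [3] 6/0 → 1 ('c')
  [4] 0/7 → 1 ('c')
  [5] 7/13 → 0 ('')
  [6] 13/5 → 1 ('d')
  [7] 5/11 → 0 ('')
  [8] 11/4 → 1 ('f')
  [9] 4/1 → 1 ('f')
  [10] 1/9 → 1 ('f')
  [11] 9/2 → 0 ('')
  [12] 2/8 → 1 ('g')
  [13] 8/10 → 0 ('')

n(n+1)/2 = 14·15/2 = 105
Σ LCP = 0 + 0 + 0 + 1 + 1 + 0 + 1 + 0 + 1 + 1 + 1 + 0 + 1 + 0 = 7
distinct = 105 − 7 = 98

98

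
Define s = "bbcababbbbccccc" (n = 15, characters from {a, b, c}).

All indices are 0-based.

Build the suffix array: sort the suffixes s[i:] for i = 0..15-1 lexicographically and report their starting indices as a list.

[3, 5, 4, 6, 7, 0, 8, 1, 9, 14, 2, 13, 12, 11, 10]

rank | idx | suffix
   0 |   3 | ababbbbccccc
   1 |   5 | abbbbccccc
   2 |   4 | babbbbccccc
   3 |   6 | bbbbccccc
   4 |   7 | bbbccccc
   5 |   0 | bbcababbbbccccc
   6 |   8 | bbccccc
   7 |   1 | bcababbbbccccc
   8 |   9 | bccccc
   9 |  14 | c
  10 |   2 | cababbbbccccc
  11 |  13 | cc
  12 |  12 | ccc
  13 |  11 | cccc
  14 |  10 | ccccc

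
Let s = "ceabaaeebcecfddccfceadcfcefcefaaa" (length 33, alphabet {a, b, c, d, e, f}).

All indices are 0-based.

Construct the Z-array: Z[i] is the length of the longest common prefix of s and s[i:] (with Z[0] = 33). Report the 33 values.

[33, 0, 0, 0, 0, 0, 0, 0, 0, 2, 0, 1, 0, 0, 0, 1, 1, 0, 3, 0, 0, 0, 1, 0, 2, 0, 0, 2, 0, 0, 0, 0, 0]

Z[0]=33
i=1: fresh scan; Z[1]=0
i=2: fresh scan; Z[2]=0
i=3: fresh scan; Z[3]=0
i=4: fresh scan; Z[4]=0
i=5: fresh scan; Z[5]=0
i=6: fresh scan; Z[6]=0
i=7: fresh scan; Z[7]=0
i=8: fresh scan; Z[8]=0
i=9: fresh scan; Z[9]=2 extend→box=[9,11)
i=10: min(r-i=1, Z[1]=0)=0; Z[10]=0
i=11: fresh scan; Z[11]=1 extend→box=[11,12)
i=12: fresh scan; Z[12]=0
i=13: fresh scan; Z[13]=0
i=14: fresh scan; Z[14]=0
i=15: fresh scan; Z[15]=1 extend→box=[15,16)
i=16: fresh scan; Z[16]=1 extend→box=[16,17)
i=17: fresh scan; Z[17]=0
i=18: fresh scan; Z[18]=3 extend→box=[18,21)
i=19: min(r-i=2, Z[1]=0)=0; Z[19]=0
i=20: min(r-i=1, Z[2]=0)=0; Z[20]=0
i=21: fresh scan; Z[21]=0
i=22: fresh scan; Z[22]=1 extend→box=[22,23)
i=23: fresh scan; Z[23]=0
i=24: fresh scan; Z[24]=2 extend→box=[24,26)
i=25: min(r-i=1, Z[1]=0)=0; Z[25]=0
i=26: fresh scan; Z[26]=0
i=27: fresh scan; Z[27]=2 extend→box=[27,29)
i=28: min(r-i=1, Z[1]=0)=0; Z[28]=0
i=29: fresh scan; Z[29]=0
i=30: fresh scan; Z[30]=0
i=31: fresh scan; Z[31]=0
i=32: fresh scan; Z[32]=0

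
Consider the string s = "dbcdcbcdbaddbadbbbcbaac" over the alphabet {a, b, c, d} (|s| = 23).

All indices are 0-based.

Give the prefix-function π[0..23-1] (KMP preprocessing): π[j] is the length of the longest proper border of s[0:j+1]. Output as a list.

[0, 0, 0, 1, 0, 0, 0, 1, 2, 0, 1, 1, 2, 0, 1, 2, 0, 0, 0, 0, 0, 0, 0]

π[0] = 0
j=1 s[j]='b': π[1]=0 (border '')
j=2 s[j]='c': π[2]=0 (border '')
j=3 s[j]='d': π[3]=1 (border 'd')
j=4 s[j]='c': k: 1→0; π[4]=0 (border '')
j=5 s[j]='b': π[5]=0 (border '')
j=6 s[j]='c': π[6]=0 (border '')
j=7 s[j]='d': π[7]=1 (border 'd')
j=8 s[j]='b': π[8]=2 (border 'db')
j=9 s[j]='a': k: 2→0; π[9]=0 (border '')
j=10 s[j]='d': π[10]=1 (border 'd')
j=11 s[j]='d': k: 1→0; π[11]=1 (border 'd')
j=12 s[j]='b': π[12]=2 (border 'db')
j=13 s[j]='a': k: 2→0; π[13]=0 (border '')
j=14 s[j]='d': π[14]=1 (border 'd')
j=15 s[j]='b': π[15]=2 (border 'db')
j=16 s[j]='b': k: 2→0; π[16]=0 (border '')
j=17 s[j]='b': π[17]=0 (border '')
j=18 s[j]='c': π[18]=0 (border '')
j=19 s[j]='b': π[19]=0 (border '')
j=20 s[j]='a': π[20]=0 (border '')
j=21 s[j]='a': π[21]=0 (border '')
j=22 s[j]='c': π[22]=0 (border '')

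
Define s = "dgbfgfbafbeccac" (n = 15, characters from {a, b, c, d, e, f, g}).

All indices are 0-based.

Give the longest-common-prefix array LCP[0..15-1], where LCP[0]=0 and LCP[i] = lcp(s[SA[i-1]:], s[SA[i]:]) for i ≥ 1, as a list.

[0, 1, 0, 1, 1, 0, 1, 1, 0, 0, 0, 2, 1, 0, 1]

rank→(start, suffix):
  0 → (13, 'ac')
  1 → (7, 'afbeccac')
  2 → (6, 'bafbeccac')
  3 → (9, 'beccac')
  4 → (2, 'bfgfbafbeccac')
  5 → (14, 'c')
  6 → (12, 'cac')
  7 → (11, 'ccac')
  8 → (0, 'dgbfgfbafbeccac')
  9 → (10, 'eccac')
  10 → (5, 'fbafbeccac')
  11 → (8, 'fbeccac')
  12 → (3, 'fgfbafbeccac')
  13 → (1, 'gbfgfbafbeccac')
  14 → (4, 'gfbafbeccac')

SA = [13, 7, 6, 9, 2, 14, 12, 11, 0, 10, 5, 8, 3, 1, 4]
rank  pair      lcp
   1  s[13:],s[7:]  1  'a'
   2  s[7:],s[6:]  0  ''
   3  s[6:],s[9:]  1  'b'
   4  s[9:],s[2:]  1  'b'
   5  s[2:],s[14:]  0  ''
   6  s[14:],s[12:]  1  'c'
   7  s[12:],s[11:]  1  'c'
   8  s[11:],s[0:]  0  ''
   9  s[0:],s[10:]  0  ''
  10  s[10:],s[5:]  0  ''
  11  s[5:],s[8:]  2  'fb'
  12  s[8:],s[3:]  1  'f'
  13  s[3:],s[1:]  0  ''
  14  s[1:],s[4:]  1  'g'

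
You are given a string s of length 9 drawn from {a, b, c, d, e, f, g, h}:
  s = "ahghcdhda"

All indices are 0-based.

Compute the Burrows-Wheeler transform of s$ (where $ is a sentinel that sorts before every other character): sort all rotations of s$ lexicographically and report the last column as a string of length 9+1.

ad$hhchgda

rank  rotation    last
    0  $ahghcdhda  a
    1  a$ahghcdhd  d
    2  ahghcdhda$  $
    3  cdhda$ahgh  h
    4  da$ahghcdh  h
    5  dhda$ahghc  c
    6  ghcdhda$ah  h
    7  hcdhda$ahg  g
    8  hda$ahghcd  d
    9  hghcdhda$a  a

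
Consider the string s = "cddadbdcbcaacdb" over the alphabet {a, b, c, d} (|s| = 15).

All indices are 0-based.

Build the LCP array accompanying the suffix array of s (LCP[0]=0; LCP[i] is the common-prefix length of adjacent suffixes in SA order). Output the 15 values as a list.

[0, 1, 1, 0, 1, 1, 0, 1, 1, 2, 0, 1, 2, 1, 1]

sorted suffixes:
  #0 SA[0]=10  'aacdb'
  #1 SA[1]=11  'acdb'
  #2 SA[2]=3  'adbdcbcaacdb'
  #3 SA[3]=14  'b'
  #4 SA[4]=8  'bcaacdb'
  #5 SA[5]=5  'bdcbcaacdb'
  #6 SA[6]=9  'caacdb'
  #7 SA[7]=7  'cbcaacdb'
  #8 SA[8]=12  'cdb'
  #9 SA[9]=0  'cddadbdcbcaacdb'
  #10 SA[10]=2  'dadbdcbcaacdb'
  #11 SA[11]=13  'db'
  #12 SA[12]=4  'dbdcbcaacdb'
  #13 SA[13]=6  'dcbcaacdb'
  #14 SA[14]=1  'ddadbdcbcaacdb'

SA = [10, 11, 3, 14, 8, 5, 9, 7, 12, 0, 2, 13, 4, 6, 1]
i: (SA[i-1],SA[i]) lcp shared
  1: (10,11) 1 'a'
  2: (11,3) 1 'a'
  3: (3,14) 0 ''
  4: (14,8) 1 'b'
  5: (8,5) 1 'b'
  6: (5,9) 0 ''
  7: (9,7) 1 'c'
  8: (7,12) 1 'c'
  9: (12,0) 2 'cd'
  10: (0,2) 0 ''
  11: (2,13) 1 'd'
  12: (13,4) 2 'db'
  13: (4,6) 1 'd'
  14: (6,1) 1 'd'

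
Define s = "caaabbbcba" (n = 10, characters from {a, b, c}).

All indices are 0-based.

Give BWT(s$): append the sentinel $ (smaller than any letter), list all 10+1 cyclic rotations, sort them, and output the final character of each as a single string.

rank  rotation     last
    0  $caaabbbcba  a
    1  a$caaabbbcb  b
    2  aaabbbcba$c  c
    3  aabbbcba$ca  a
    4  abbbcba$caa  a
    5  ba$caaabbbc  c
    6  bbbcba$caaa  a
    7  bbcba$caaab  b
    8  bcba$caaabb  b
    9  caaabbbcba$  $
   10  cba$caaabbb  b

abcaacabb$b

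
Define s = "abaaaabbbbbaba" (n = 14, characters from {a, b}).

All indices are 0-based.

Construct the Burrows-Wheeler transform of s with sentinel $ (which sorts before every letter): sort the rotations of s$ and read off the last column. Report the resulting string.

abbaab$aaabbbba

rank  rotation         last
    0  $abaaaabbbbbaba  a
    1  a$abaaaabbbbbab  b
    2  aaaabbbbbaba$ab  b
    3  aaabbbbbaba$aba  a
    4  aabbbbbaba$abaa  a
    5  aba$abaaaabbbbb  b
    6  abaaaabbbbbaba$  $
    7  abbbbbaba$abaaa  a
    8  ba$abaaaabbbbba  a
    9  baaaabbbbbaba$a  a
   10  baba$abaaaabbbb  b
   11  bbaba$abaaaabbb  b
   12  bbbaba$abaaaabb  b
   13  bbbbaba$abaaaab  b
   14  bbbbbaba$abaaaa  a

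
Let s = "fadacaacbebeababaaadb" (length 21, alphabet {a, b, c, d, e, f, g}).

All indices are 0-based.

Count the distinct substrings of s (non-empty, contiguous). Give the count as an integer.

rank→(start, suffix):
  0 → (16, 'aaadb')
  1 → (5, 'aacbebeababaaadb')
  2 → (17, 'aadb')
  3 → (14, 'abaaadb')
  4 → (12, 'ababaaadb')
  5 → (3, 'acaacbebeababaaadb')
  6 → (6, 'acbebeababaaadb')
  7 → (1, 'adacaacbebeababaaadb')
  8 → (18, 'adb')
  9 → (20, 'b')
  10 → (15, 'baaadb')
  11 → (13, 'babaaadb')
  12 → (10, 'beababaaadb')
  13 → (8, 'bebeababaaadb')
  14 → (4, 'caacbebeababaaadb')
  15 → (7, 'cbebeababaaadb')
  16 → (2, 'dacaacbebeababaaadb')
  17 → (19, 'db')
  18 → (11, 'eababaaadb')
  19 → (9, 'ebeababaaadb')
  20 → (0, 'fadacaacbebeababaaadb')

SA = [16, 5, 17, 14, 12, 3, 6, 1, 18, 20, 15, 13, 10, 8, 4, 7, 2, 19, 11, 9, 0]
[i] adj suffixes → lcp
  [1] 16/5 → 2 ('aa')
  [2] 5/17 → 2 ('aa')
  [3] 17/14 → 1 ('a')
  [4] 14/12 → 3 ('aba')
  [5] 12/3 → 1 ('a')
  [6] 3/6 → 2 ('ac')
  [7] 6/1 → 1 ('a')
  [8] 1/18 → 2 ('ad')
  [9] 18/20 → 0 ('')
  [10] 20/15 → 1 ('b')
  [11] 15/13 → 2 ('ba')
  [12] 13/10 → 1 ('b')
  [13] 10/8 → 2 ('be')
  [14] 8/4 → 0 ('')
  [15] 4/7 → 1 ('c')
  [16] 7/2 → 0 ('')
  [17] 2/19 → 1 ('d')
  [18] 19/11 → 0 ('')
  [19] 11/9 → 1 ('e')
  [20] 9/0 → 0 ('')

n(n+1)/2 = 21·22/2 = 231
Σ LCP = 0 + 2 + 2 + 1 + 3 + 1 + 2 + 1 + 2 + 0 + 1 + 2 + 1 + 2 + 0 + 1 + 0 + 1 + 0 + 1 + 0 = 23
distinct = 231 − 23 = 208

208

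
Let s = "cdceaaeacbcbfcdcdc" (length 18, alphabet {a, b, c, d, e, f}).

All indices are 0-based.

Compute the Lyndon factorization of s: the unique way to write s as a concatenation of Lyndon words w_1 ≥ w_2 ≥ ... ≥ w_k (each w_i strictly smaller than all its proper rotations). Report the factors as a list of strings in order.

["cdce", "aaeacbcbfcdcdc"]

emit factor 1: 'cdce' (i=0, period=4)
emit factor 2: 'aaeacbcbfcdcdc' (i=4, period=14)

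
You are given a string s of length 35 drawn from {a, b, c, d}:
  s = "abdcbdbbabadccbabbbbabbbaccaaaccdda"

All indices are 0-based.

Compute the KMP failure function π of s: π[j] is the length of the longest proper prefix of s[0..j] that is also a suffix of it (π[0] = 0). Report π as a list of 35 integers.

π[0] = 0
j=1 s[j]='b': π[1]=0 (border '')
j=2 s[j]='d': π[2]=0 (border '')
j=3 s[j]='c': π[3]=0 (border '')
j=4 s[j]='b': π[4]=0 (border '')
j=5 s[j]='d': π[5]=0 (border '')
j=6 s[j]='b': π[6]=0 (border '')
j=7 s[j]='b': π[7]=0 (border '')
j=8 s[j]='a': π[8]=1 (border 'a')
j=9 s[j]='b': π[9]=2 (border 'ab')
j=10 s[j]='a': k: 2→0; π[10]=1 (border 'a')
j=11 s[j]='d': k: 1→0; π[11]=0 (border '')
j=12 s[j]='c': π[12]=0 (border '')
j=13 s[j]='c': π[13]=0 (border '')
j=14 s[j]='b': π[14]=0 (border '')
j=15 s[j]='a': π[15]=1 (border 'a')
j=16 s[j]='b': π[16]=2 (border 'ab')
j=17 s[j]='b': k: 2→0; π[17]=0 (border '')
j=18 s[j]='b': π[18]=0 (border '')
j=19 s[j]='b': π[19]=0 (border '')
j=20 s[j]='a': π[20]=1 (border 'a')
j=21 s[j]='b': π[21]=2 (border 'ab')
j=22 s[j]='b': k: 2→0; π[22]=0 (border '')
j=23 s[j]='b': π[23]=0 (border '')
j=24 s[j]='a': π[24]=1 (border 'a')
j=25 s[j]='c': k: 1→0; π[25]=0 (border '')
j=26 s[j]='c': π[26]=0 (border '')
j=27 s[j]='a': π[27]=1 (border 'a')
j=28 s[j]='a': k: 1→0; π[28]=1 (border 'a')
j=29 s[j]='a': k: 1→0; π[29]=1 (border 'a')
j=30 s[j]='c': k: 1→0; π[30]=0 (border '')
j=31 s[j]='c': π[31]=0 (border '')
j=32 s[j]='d': π[32]=0 (border '')
j=33 s[j]='d': π[33]=0 (border '')
j=34 s[j]='a': π[34]=1 (border 'a')

[0, 0, 0, 0, 0, 0, 0, 0, 1, 2, 1, 0, 0, 0, 0, 1, 2, 0, 0, 0, 1, 2, 0, 0, 1, 0, 0, 1, 1, 1, 0, 0, 0, 0, 1]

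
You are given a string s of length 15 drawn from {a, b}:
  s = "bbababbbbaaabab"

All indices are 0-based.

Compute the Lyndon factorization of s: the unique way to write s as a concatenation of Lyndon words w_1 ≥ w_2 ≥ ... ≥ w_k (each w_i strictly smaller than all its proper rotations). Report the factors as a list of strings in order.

emit factor 1: 'b' (i=0, period=1)
emit factor 2: 'b' (i=1, period=1)
emit factor 3: 'ababbbb' (i=2, period=7)
emit factor 4: 'aaabab' (i=9, period=6)

["b", "b", "ababbbb", "aaabab"]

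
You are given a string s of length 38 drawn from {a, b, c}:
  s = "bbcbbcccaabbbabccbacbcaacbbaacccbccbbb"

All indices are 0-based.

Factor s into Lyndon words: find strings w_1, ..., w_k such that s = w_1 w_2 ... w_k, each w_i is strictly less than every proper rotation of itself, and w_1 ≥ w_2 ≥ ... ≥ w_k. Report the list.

emit factor 1: 'bbcbbccc' (i=0, period=8)
emit factor 2: 'aabbbabccbacbcaacbbaacccbccbbb' (i=8, period=30)

["bbcbbccc", "aabbbabccbacbcaacbbaacccbccbbb"]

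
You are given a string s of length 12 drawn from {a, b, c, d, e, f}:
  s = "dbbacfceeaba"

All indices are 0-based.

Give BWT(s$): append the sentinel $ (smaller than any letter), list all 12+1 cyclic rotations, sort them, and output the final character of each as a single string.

rank  rotation       last
    0  $dbbacfceeaba  a
    1  a$dbbacfceeab  b
    2  aba$dbbacfcee  e
    3  acfceeaba$dbb  b
    4  ba$dbbacfceea  a
    5  bacfceeaba$db  b
    6  bbacfceeaba$d  d
    7  ceeaba$dbbacf  f
    8  cfceeaba$dbba  a
    9  dbbacfceeaba$  $
   10  eaba$dbbacfce  e
   11  eeaba$dbbacfc  c
   12  fceeaba$dbbac  c

abebabdfa$ecc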